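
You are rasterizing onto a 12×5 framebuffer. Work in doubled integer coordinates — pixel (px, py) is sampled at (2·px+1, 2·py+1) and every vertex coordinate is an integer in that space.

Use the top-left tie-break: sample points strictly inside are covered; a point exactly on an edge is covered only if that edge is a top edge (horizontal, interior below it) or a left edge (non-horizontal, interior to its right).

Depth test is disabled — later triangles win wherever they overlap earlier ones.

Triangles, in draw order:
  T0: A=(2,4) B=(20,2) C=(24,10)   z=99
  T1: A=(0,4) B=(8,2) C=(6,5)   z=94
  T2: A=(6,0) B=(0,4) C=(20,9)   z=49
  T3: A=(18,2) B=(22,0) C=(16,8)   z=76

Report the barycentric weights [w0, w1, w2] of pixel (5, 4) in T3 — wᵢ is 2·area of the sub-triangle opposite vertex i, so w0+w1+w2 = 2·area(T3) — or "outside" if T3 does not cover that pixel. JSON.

T0:
  2·area = 152
  edge (2, 4)→(20, 2): d=(18,-2) top-left  bias=+0
  edge (20, 2)→(24, 10): d=(4,8) right/bottom  bias=-1
  edge (24, 10)→(2, 4): d=(-22,-6) top-left  bias=+0
    (5,1)@(11, 3): e=[0,76,76] → #  [on edge]
    (6,1)@(13, 3): e=[4,60,88] → #
    (7,1)@(15, 3): e=[8,44,100] → #
    (8,1)@(17, 3): e=[12,28,112] → #
    (9,1)@(19, 3): e=[16,12,124] → #
    (10,1)@(21, 3): e=[20,-4,136] → ·
    (3,2)@(7, 5): e=[28,116,8] → #
    (4,2)@(9, 5): e=[32,100,20] → #
    (10,2)@(21, 5): e=[56,4,92] → #
    (11,2)@(23, 5): e=[60,-12,104] → ·
    (3,3)@(7, 7): e=[64,124,-36] → ·
    (4,3)@(9, 7): e=[68,108,-24] → ·
    (6,3)@(13, 7): e=[76,76,0] → #  [on edge]
  covered (20 px):
    · · · · · · · · · · · ·
    · · · · · # # # # # · ·
    · · · # # # # # # # # ·
    · · · · · · # # # # # ·
    · · · · · · · · · · # #
T1:
  2·area = 20
  edge (0, 4)→(8, 2): d=(8,-2) top-left  bias=+0
  edge (8, 2)→(6, 5): d=(-2,3) right/bottom  bias=-1
  edge (6, 5)→(0, 4): d=(-6,-1) top-left  bias=+0
    (2,1)@(5, 3): e=[2,7,11] → #
    (3,1)@(7, 3): e=[6,1,13] → #
    (4,1)@(9, 3): e=[10,-5,15] → ·
    (2,2)@(5, 5): e=[18,3,-1] → ·
    (3,2)@(7, 5): e=[22,-3,1] → ·
  covered (2 px):
    · · · · · · · · · · · ·
    · · # # · · · · · · · ·
    · · · · · · · · · · · ·
    · · · · · · · · · · · ·
    · · · · · · · · · · · ·
T2:
  2·area = 110  (B↔C swapped to make it positive)
  edge (6, 0)→(20, 9): d=(14,9) right/bottom  bias=-1
  edge (20, 9)→(0, 4): d=(-20,-5) top-left  bias=+0
  edge (0, 4)→(6, 0): d=(6,-4) top-left  bias=+0
    (2,0)@(5, 1): e=[23,85,2] → #
    (3,0)@(7, 1): e=[5,95,10] → #
    (4,0)@(9, 1): e=[-13,105,18] → ·
    (1,1)@(3, 3): e=[69,35,6] → #
    (4,1)@(9, 3): e=[15,65,30] → #
    (5,1)@(11, 3): e=[-3,75,38] → ·
    (1,2)@(3, 5): e=[97,-5,18] → ·
    (2,2)@(5, 5): e=[79,5,26] → #
    (5,2)@(11, 5): e=[25,35,50] → #
    (6,2)@(13, 5): e=[7,45,58] → #
    (7,2)@(15, 5): e=[-11,55,66] → ·
    (2,3)@(5, 7): e=[107,-35,38] → ·
  covered (13 px):
    · · # # · · · · · · · ·
    · # # # # · · · · · · ·
    · · # # # # # · · · · ·
    · · · · · · # # · · · ·
    · · · · · · · · · · · ·
T3:
  2·area = 20
  edge (18, 2)→(22, 0): d=(4,-2) top-left  bias=+0
  edge (22, 0)→(16, 8): d=(-6,8) right/bottom  bias=-1
  edge (16, 8)→(18, 2): d=(2,-6) top-left  bias=+0
    (10,0)@(21, 1): e=[2,2,16] → #
    (11,0)@(23, 1): e=[6,-14,28] → ·
    (9,1)@(19, 3): e=[6,6,8] → #
    (10,1)@(21, 3): e=[10,-10,20] → ·
    (8,2)@(17, 5): e=[10,10,0] → #  [on edge]
    (9,2)@(19, 5): e=[14,-6,12] → ·
    (8,3)@(17, 7): e=[18,-2,4] → ·
  covered (3 px):
    · · · · · · · · · · # ·
    · · · · · · · · · # · ·
    · · · · · · · · # · · ·
    · · · · · · · · · · · ·
    · · · · · · · · · · · ·

Answer: "outside"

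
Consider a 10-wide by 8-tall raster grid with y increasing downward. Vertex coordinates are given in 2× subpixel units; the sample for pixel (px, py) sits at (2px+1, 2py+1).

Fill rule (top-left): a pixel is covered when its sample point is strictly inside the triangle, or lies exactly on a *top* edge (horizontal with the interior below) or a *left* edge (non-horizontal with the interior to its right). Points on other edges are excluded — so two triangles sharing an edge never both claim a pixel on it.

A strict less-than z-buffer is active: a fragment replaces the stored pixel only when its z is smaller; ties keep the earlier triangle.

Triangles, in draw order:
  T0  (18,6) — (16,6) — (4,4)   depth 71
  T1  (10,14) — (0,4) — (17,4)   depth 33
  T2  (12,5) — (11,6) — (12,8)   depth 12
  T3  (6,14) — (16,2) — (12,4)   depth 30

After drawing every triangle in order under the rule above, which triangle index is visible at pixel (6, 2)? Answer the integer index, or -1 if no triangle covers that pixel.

T0:
  2·area = 4
  edge (18, 6)→(16, 6): d=(-2,0) right/bottom  bias=-1
  edge (16, 6)→(4, 4): d=(-12,-2) top-left  bias=+0
  edge (4, 4)→(18, 6): d=(14,2) right/bottom  bias=-1
    (5,2)@(11, 5): e=[2,2,0] → ·  [on edge]
  covered (0 px):
    · · · · · · · · · ·
    · · · · · · · · · ·
    · · · · · · · · · ·
    · · · · · · · · · ·
    · · · · · · · · · ·
    · · · · · · · · · ·
    · · · · · · · · · ·
    · · · · · · · · · ·
T1:
  2·area = 170
  edge (10, 14)→(0, 4): d=(-10,-10) top-left  bias=+0
  edge (0, 4)→(17, 4): d=(17,0) top-left  bias=+0
  edge (17, 4)→(10, 14): d=(-7,10) right/bottom  bias=-1
    (0,2)@(1, 5): e=[0,17,153] → █  [on edge]
    (1,2)@(3, 5): e=[20,17,133] → █
    (2,2)@(5, 5): e=[40,17,113] → █
    (3,2)@(7, 5): e=[60,17,93] → █
    (4,2)@(9, 5): e=[80,17,73] → █
    (5,2)@(11, 5): e=[100,17,53] → █
    (6,2)@(13, 5): e=[120,17,33] → █
    (7,2)@(15, 5): e=[140,17,13] → █
    (8,2)@(17, 5): e=[160,17,-7] → ·
    (0,3)@(1, 7): e=[-20,51,139] → ·
    (1,3)@(3, 7): e=[0,51,119] → █  [on edge]
    (7,3)@(15, 7): e=[120,51,-1] → ·
    (2,4)@(5, 9): e=[0,85,85] → █  [on edge]
    (3,5)@(7, 11): e=[0,119,51] → █  [on edge]
    (4,6)@(9, 13): e=[0,153,17] → █  [on edge]
    (5,7)@(11, 15): e=[0,187,-17] → ·  [on edge]
  covered (23 px):
    · · · · · · · · · ·
    · · · · · · · · · ·
    █ █ █ █ █ █ █ █ · ·
    · █ █ █ █ █ █ · · ·
    · · █ █ █ █ █ · · ·
    · · · █ █ █ · · · ·
    · · · · █ · · · · ·
    · · · · · · · · · ·
T2:
  2·area = 3  (B↔C swapped to make it positive)
  edge (12, 5)→(12, 8): d=(0,3) right/bottom  bias=-1
  edge (12, 8)→(11, 6): d=(-1,-2) top-left  bias=+0
  edge (11, 6)→(12, 5): d=(1,-1) top-left  bias=+0
  covered (0 px):
    · · · · · · · · · ·
    · · · · · · · · · ·
    · · · · · · · · · ·
    · · · · · · · · · ·
    · · · · · · · · · ·
    · · · · · · · · · ·
    · · · · · · · · · ·
    · · · · · · · · · ·
T3:
  2·area = 28  (B↔C swapped to make it positive)
  edge (6, 14)→(12, 4): d=(6,-10) top-left  bias=+0
  edge (12, 4)→(16, 2): d=(4,-2) top-left  bias=+0
  edge (16, 2)→(6, 14): d=(-10,12) right/bottom  bias=-1
    (7,1)@(15, 3): e=[24,2,2] → █
    (8,1)@(17, 3): e=[44,6,-22] → ·
    (6,2)@(13, 5): e=[16,6,6] → █
    (7,2)@(15, 5): e=[36,10,-18] → ·
    (5,3)@(11, 7): e=[8,10,10] → █
    (6,3)@(13, 7): e=[28,14,-14] → ·
    (4,4)@(9, 9): e=[0,14,14] → █  [on edge]
    (5,4)@(11, 9): e=[20,18,-10] → ·
    (4,5)@(9, 11): e=[12,22,-6] → ·
  covered (4 px):
    · · · · · · · · · ·
    · · · · · · · █ · ·
    · · · · · · █ · · ·
    · · · · · █ · · · ·
    · · · · █ · · · · ·
    · · · · · · · · · ·
    · · · · · · · · · ·
    · · · · · · · · · ·

Z-buffer (winner per pixel, '.' = empty):
  . . . . . . . . . .
  . . . . . . . 3 . .
  1 1 1 1 1 1 3 1 . .
  . 1 1 1 1 3 1 . . .
  . . 1 1 3 1 1 . . .
  . . . 1 1 1 . . . .
  . . . . 1 . . . . .
  . . . . . . . . . .

Answer: 3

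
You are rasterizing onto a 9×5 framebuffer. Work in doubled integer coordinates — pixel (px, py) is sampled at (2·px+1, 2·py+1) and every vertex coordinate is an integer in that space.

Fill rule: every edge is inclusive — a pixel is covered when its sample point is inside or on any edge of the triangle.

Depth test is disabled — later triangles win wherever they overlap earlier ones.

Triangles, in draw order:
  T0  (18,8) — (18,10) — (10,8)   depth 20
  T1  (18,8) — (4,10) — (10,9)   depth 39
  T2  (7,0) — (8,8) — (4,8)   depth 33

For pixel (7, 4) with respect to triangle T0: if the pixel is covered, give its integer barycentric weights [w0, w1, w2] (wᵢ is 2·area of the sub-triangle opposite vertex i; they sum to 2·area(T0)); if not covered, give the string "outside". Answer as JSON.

T0:
  2·area = 16
  edge (18, 8)→(18, 10): d=(0,2) inclusive
  edge (18, 10)→(10, 8): d=(-8,-2) inclusive
  edge (10, 8)→(18, 8): d=(8,0) inclusive
    (7,4)@(15, 9): e=[6,2,8] → #
    (8,4)@(17, 9): e=[2,6,8] → #
  covered (2 px):
    · · · · · · · · ·
    · · · · · · · · ·
    · · · · · · · · ·
    · · · · · · · · ·
    · · · · · · · # #
T1:
  2·area = 2
  edge (18, 8)→(4, 10): d=(-14,2) inclusive
  edge (4, 10)→(10, 9): d=(6,-1) inclusive
  edge (10, 9)→(18, 8): d=(8,-1) inclusive
    (5,4)@(11, 9): e=[0,1,1] → #  [on edge]
    (6,4)@(13, 9): e=[-4,3,3] → ·
  covered (1 px):
    · · · · · · · · ·
    · · · · · · · · ·
    · · · · · · · · ·
    · · · · · · · · ·
    · · · · · # · · ·
T2:
  2·area = 32
  edge (7, 0)→(8, 8): d=(1,8) inclusive
  edge (8, 8)→(4, 8): d=(-4,0) inclusive
  edge (4, 8)→(7, 0): d=(3,-8) inclusive
    (3,0)@(7, 1): e=[1,28,3] → #
    (4,0)@(9, 1): e=[-15,28,19] → ·
    (3,1)@(7, 3): e=[3,20,9] → #
    (4,1)@(9, 3): e=[-13,20,25] → ·
    (3,2)@(7, 5): e=[5,12,15] → #
    (4,2)@(9, 5): e=[-11,12,31] → ·
    (2,3)@(5, 7): e=[23,4,5] → #
    (4,3)@(9, 7): e=[-9,4,37] → ·
    (2,4)@(5, 9): e=[25,-4,11] → ·
    (3,4)@(7, 9): e=[9,-4,27] → ·
  covered (5 px):
    · · · # · · · · ·
    · · · # · · · · ·
    · · · # · · · · ·
    · · # # · · · · ·
    · · · · · · · · ·

Result: [2,8,6]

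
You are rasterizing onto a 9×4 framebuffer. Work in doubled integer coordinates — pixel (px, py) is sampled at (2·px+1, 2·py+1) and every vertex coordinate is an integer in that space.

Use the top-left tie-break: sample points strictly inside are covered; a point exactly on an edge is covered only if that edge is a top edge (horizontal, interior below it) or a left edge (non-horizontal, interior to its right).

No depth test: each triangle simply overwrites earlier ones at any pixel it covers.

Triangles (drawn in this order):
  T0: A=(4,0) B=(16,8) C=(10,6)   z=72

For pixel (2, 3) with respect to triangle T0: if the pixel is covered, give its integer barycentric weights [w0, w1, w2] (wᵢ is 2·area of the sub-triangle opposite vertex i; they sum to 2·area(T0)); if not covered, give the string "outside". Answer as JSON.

T0:
  2·area = 24
  edge (4, 0)→(16, 8): d=(12,8) right/bottom  bias=-1
  edge (16, 8)→(10, 6): d=(-6,-2) top-left  bias=+0
  edge (10, 6)→(4, 0): d=(-6,-6) top-left  bias=+0
    (2,0)@(5, 1): e=[4,20,0] → █  [on edge]
    (3,0)@(7, 1): e=[-12,24,12] → ·
    (0,1)@(1, 3): e=[60,0,-36] → ·  [on edge]
    (2,1)@(5, 3): e=[28,8,-12] → ·
    (3,1)@(7, 3): e=[12,12,0] → █  [on edge]
    (4,1)@(9, 3): e=[-4,16,12] → ·
    (3,2)@(7, 5): e=[36,0,-12] → ·  [on edge]
    (4,2)@(9, 5): e=[20,4,0] → █  [on edge]
    (5,2)@(11, 5): e=[4,8,12] → █
    (6,2)@(13, 5): e=[-12,12,24] → ·
    (4,3)@(9, 7): e=[44,-8,-12] → ·
    (5,3)@(11, 7): e=[28,-4,0] → ·  [on edge]
    (6,3)@(13, 7): e=[12,0,12] → █  [on edge]
  covered (5 px):
    · · █ · · · · · ·
    · · · █ · · · · ·
    · · · · █ █ · · ·
    · · · · · · █ · ·

Answer: "outside"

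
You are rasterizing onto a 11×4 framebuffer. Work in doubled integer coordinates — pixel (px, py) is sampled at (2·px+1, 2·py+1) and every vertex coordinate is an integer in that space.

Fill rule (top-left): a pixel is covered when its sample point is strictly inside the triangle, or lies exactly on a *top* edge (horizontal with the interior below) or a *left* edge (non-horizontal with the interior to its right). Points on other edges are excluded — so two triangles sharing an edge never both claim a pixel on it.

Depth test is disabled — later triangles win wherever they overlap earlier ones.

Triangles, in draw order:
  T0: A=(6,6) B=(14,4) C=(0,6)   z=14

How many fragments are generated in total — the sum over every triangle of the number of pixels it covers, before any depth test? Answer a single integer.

T0:
  2·area = 12  (B↔C swapped to make it positive)
  edge (6, 6)→(0, 6): d=(-6,0) right/bottom  bias=-1
  edge (0, 6)→(14, 4): d=(14,-2) top-left  bias=+0
  edge (14, 4)→(6, 6): d=(-8,2) right/bottom  bias=-1
    (10,1)@(21, 3): e=[18,0,-6] → .  [on edge]
    (3,2)@(7, 5): e=[6,0,6] → X  [on edge]
    (4,2)@(9, 5): e=[6,4,2] → X
    (5,2)@(11, 5): e=[6,8,-2] → .
    (3,3)@(7, 7): e=[-6,28,-10] → .
    (4,3)@(9, 7): e=[-6,32,-14] → .
  covered (2 px):
    . . . . . . . . . . .
    . . . . . . . . . . .
    . . . X X . . . . . .
    . . . . . . . . . . .

Final: 2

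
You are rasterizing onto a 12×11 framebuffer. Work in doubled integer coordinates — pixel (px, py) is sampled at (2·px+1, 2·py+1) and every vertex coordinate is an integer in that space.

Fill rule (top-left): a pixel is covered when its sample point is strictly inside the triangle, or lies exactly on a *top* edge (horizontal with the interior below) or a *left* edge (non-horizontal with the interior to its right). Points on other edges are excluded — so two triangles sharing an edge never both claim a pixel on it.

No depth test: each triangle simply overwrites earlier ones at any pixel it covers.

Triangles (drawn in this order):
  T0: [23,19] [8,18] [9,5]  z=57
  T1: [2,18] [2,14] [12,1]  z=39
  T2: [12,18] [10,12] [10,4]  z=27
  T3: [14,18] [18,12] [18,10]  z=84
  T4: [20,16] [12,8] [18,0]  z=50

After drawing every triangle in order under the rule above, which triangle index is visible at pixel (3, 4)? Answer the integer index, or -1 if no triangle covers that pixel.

T0:
  2·area = 196
  edge (23, 19)→(8, 18): d=(-15,-1) top-left  bias=+0
  edge (8, 18)→(9, 5): d=(1,-13) top-left  bias=+0
  edge (9, 5)→(23, 19): d=(14,14) right/bottom  bias=-1
    (2,0)@(5, 1): e=[252,-56,0] → ·  [on edge]
    (3,1)@(7, 3): e=[224,-28,0] → ·  [on edge]
    (4,2)@(9, 5): e=[196,0,0] → ·  [on edge]
    (4,3)@(9, 7): e=[166,2,28] → █
    (5,3)@(11, 7): e=[168,28,0] → ·  [on edge]
    (4,4)@(9, 9): e=[136,4,56] → █
    (5,4)@(11, 9): e=[138,30,28] → █
    (6,4)@(13, 9): e=[140,56,0] → ·  [on edge]
    (4,5)@(9, 11): e=[106,6,84] → █
    (6,5)@(13, 11): e=[110,58,28] → █
    (7,5)@(15, 11): e=[112,84,0] → ·  [on edge]
    (4,6)@(9, 13): e=[76,8,112] → █
    (8,6)@(17, 13): e=[84,112,0] → ·  [on edge]
    (9,7)@(19, 15): e=[56,140,0] → ·  [on edge]
    (10,8)@(21, 17): e=[28,168,0] → ·  [on edge]
    (11,9)@(23, 19): e=[0,196,0] → ·  [on edge]
  covered (21 px):
    · · · · · · · · · · · ·
    · · · · · · · · · · · ·
    · · · · · · · · · · · ·
    · · · · █ · · · · · · ·
    · · · · █ █ · · · · · ·
    · · · · █ █ █ · · · · ·
    · · · · █ █ █ █ · · · ·
    · · · · █ █ █ █ █ · · ·
    · · · · █ █ █ █ █ █ · ·
    · · · · · · · · · · · ·
    · · · · · · · · · · · ·
T1:
  2·area = 40
  edge (2, 18)→(2, 14): d=(0,-4) top-left  bias=+0
  edge (2, 14)→(12, 1): d=(10,-13) top-left  bias=+0
  edge (12, 1)→(2, 18): d=(-10,17) right/bottom  bias=-1
    (4,2)@(9, 5): e=[28,1,11] → █
    (5,2)@(11, 5): e=[36,27,-23] → ·
    (4,3)@(9, 7): e=[28,21,-9] → ·
    (3,4)@(7, 9): e=[20,15,5] → █
    (4,4)@(9, 9): e=[28,41,-29] → ·
    (2,5)@(5, 11): e=[12,9,19] → █
    (3,5)@(7, 11): e=[20,35,-15] → ·
    (1,6)@(3, 13): e=[4,3,33] → █
    (2,6)@(5, 13): e=[12,29,-1] → ·
    (1,7)@(3, 15): e=[4,23,13] → █
    (2,7)@(5, 15): e=[12,49,-21] → ·
    (1,8)@(3, 17): e=[4,43,-7] → ·
  covered (5 px):
    · · · · · · · · · · · ·
    · · · · · · · · · · · ·
    · · · · █ · · · · · · ·
    · · · · · · · · · · · ·
    · · · █ · · · · · · · ·
    · · █ · · · · · · · · ·
    · █ · · · · · · · · · ·
    · █ · · · · · · · · · ·
    · · · · · · · · · · · ·
    · · · · · · · · · · · ·
    · · · · · · · · · · · ·
T2:
  2·area = 16
  edge (12, 18)→(10, 12): d=(-2,-6) top-left  bias=+0
  edge (10, 12)→(10, 4): d=(0,-8) top-left  bias=+0
  edge (10, 4)→(12, 18): d=(2,14) right/bottom  bias=-1
    (3,1)@(7, 3): e=[0,-24,40] → ·  [on edge]
    (4,4)@(9, 9): e=[0,-8,24] → ·  [on edge]
    (5,5)@(11, 11): e=[8,8,0] → ·  [on edge]
    (5,6)@(11, 13): e=[4,8,4] → █
    (6,6)@(13, 13): e=[16,24,-24] → ·
    (5,7)@(11, 15): e=[0,8,8] → █  [on edge]
    (6,7)@(13, 15): e=[12,24,-20] → ·
    (5,8)@(11, 17): e=[-4,8,12] → ·
    (6,10)@(13, 21): e=[0,24,-8] → ·  [on edge]
  covered (2 px):
    · · · · · · · · · · · ·
    · · · · · · · · · · · ·
    · · · · · · · · · · · ·
    · · · · · · · · · · · ·
    · · · · · · · · · · · ·
    · · · · · · · · · · · ·
    · · · · · █ · · · · · ·
    · · · · · █ · · · · · ·
    · · · · · · · · · · · ·
    · · · · · · · · · · · ·
    · · · · · · · · · · · ·
T3:
  2·area = 8  (B↔C swapped to make it positive)
  edge (14, 18)→(18, 10): d=(4,-8) top-left  bias=+0
  edge (18, 10)→(18, 12): d=(0,2) right/bottom  bias=-1
  edge (18, 12)→(14, 18): d=(-4,6) right/bottom  bias=-1
    (8,6)@(17, 13): e=[4,2,2] → █
    (9,6)@(19, 13): e=[20,-2,-10] → ·
    (8,7)@(17, 15): e=[12,2,-6] → ·
  covered (1 px):
    · · · · · · · · · · · ·
    · · · · · · · · · · · ·
    · · · · · · · · · · · ·
    · · · · · · · · · · · ·
    · · · · · · · · · · · ·
    · · · · · · · · · · · ·
    · · · · · · · · █ · · ·
    · · · · · · · · · · · ·
    · · · · · · · · · · · ·
    · · · · · · · · · · · ·
    · · · · · · · · · · · ·
T4:
  2·area = 112
  edge (20, 16)→(12, 8): d=(-8,-8) top-left  bias=+0
  edge (12, 8)→(18, 0): d=(6,-8) top-left  bias=+0
  edge (18, 0)→(20, 16): d=(2,16) right/bottom  bias=-1
    (2,0)@(5, 1): e=[0,-98,210] → ·  [on edge]
    (3,1)@(7, 3): e=[0,-70,182] → ·  [on edge]
    (8,1)@(17, 3): e=[80,10,22] → █
    (9,1)@(19, 3): e=[96,26,-10] → ·
    (4,2)@(9, 5): e=[0,-42,154] → ·  [on edge]
    (7,2)@(15, 5): e=[48,6,58] → █
    (9,2)@(19, 5): e=[80,38,-6] → ·
    (5,3)@(11, 7): e=[0,-14,126] → ·  [on edge]
    (6,3)@(13, 7): e=[16,2,94] → █
    (9,3)@(19, 7): e=[64,50,-2] → ·
    (6,4)@(13, 9): e=[0,14,98] → █  [on edge]
    (9,4)@(19, 9): e=[48,62,2] → █
    (7,5)@(15, 11): e=[0,42,70] → █  [on edge]
    (8,6)@(17, 13): e=[0,70,42] → █  [on edge]
    (9,7)@(19, 15): e=[0,98,14] → █  [on edge]
    (10,8)@(21, 17): e=[0,126,-14] → ·  [on edge]
    (11,9)@(23, 19): e=[0,154,-42] → ·  [on edge]
  covered (16 px):
    · · · · · · · · · · · ·
    · · · · · · · · █ · · ·
    · · · · · · · █ █ · · ·
    · · · · · · █ █ █ · · ·
    · · · · · · █ █ █ █ · ·
    · · · · · · · █ █ █ · ·
    · · · · · · · · █ █ · ·
    · · · · · · · · · █ · ·
    · · · · · · · · · · · ·
    · · · · · · · · · · · ·
    · · · · · · · · · · · ·

Z-buffer (winner per pixel, '.' = empty):
  . . . . . . . . . . . .
  . . . . . . . . 4 . . .
  . . . . 1 . . 4 4 . . .
  . . . . 0 . 4 4 4 . . .
  . . . 1 0 0 4 4 4 4 . .
  . . 1 . 0 0 0 4 4 4 . .
  . 1 . . 0 2 0 0 4 4 . .
  . 1 . . 0 2 0 0 0 4 . .
  . . . . 0 0 0 0 0 0 . .
  . . . . . . . . . . . .
  . . . . . . . . . . . .

Result: 1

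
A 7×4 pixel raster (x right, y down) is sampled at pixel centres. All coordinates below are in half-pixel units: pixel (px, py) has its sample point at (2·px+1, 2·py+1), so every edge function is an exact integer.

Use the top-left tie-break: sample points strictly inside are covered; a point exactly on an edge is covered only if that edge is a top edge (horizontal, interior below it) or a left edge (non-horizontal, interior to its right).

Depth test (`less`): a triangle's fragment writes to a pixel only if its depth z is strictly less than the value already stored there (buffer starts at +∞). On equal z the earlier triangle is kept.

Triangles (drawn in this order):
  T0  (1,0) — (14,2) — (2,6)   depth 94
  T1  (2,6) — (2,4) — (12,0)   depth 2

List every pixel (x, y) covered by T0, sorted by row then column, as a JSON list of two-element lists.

T0:
  2·area = 76
  edge (1, 0)→(14, 2): d=(13,2) right/bottom  bias=-1
  edge (14, 2)→(2, 6): d=(-12,4) right/bottom  bias=-1
  edge (2, 6)→(1, 0): d=(-1,-6) top-left  bias=+0
    (1,0)@(3, 1): e=[9,56,11] → #
    (2,0)@(5, 1): e=[5,48,23] → #
    (3,0)@(7, 1): e=[1,40,35] → #
    (4,0)@(9, 1): e=[-3,32,47] → ·
    (1,1)@(3, 3): e=[35,32,9] → #
    (4,1)@(9, 3): e=[23,8,45] → #
    (5,1)@(11, 3): e=[19,0,57] → ·  [on edge]
    (1,2)@(3, 5): e=[61,8,7] → #
    (2,2)@(5, 5): e=[57,0,19] → ·  [on edge]
    (3,2)@(7, 5): e=[53,-8,31] → ·
    (4,2)@(9, 5): e=[49,-16,43] → ·
    (1,3)@(3, 7): e=[87,-16,5] → ·
  covered (8 px):
    · # # # · · ·
    · # # # # · ·
    · # · · · · ·
    · · · · · · ·
T1:
  2·area = 20
  edge (2, 6)→(2, 4): d=(0,-2) top-left  bias=+0
  edge (2, 4)→(12, 0): d=(10,-4) top-left  bias=+0
  edge (12, 0)→(2, 6): d=(-10,6) right/bottom  bias=-1
    (2,1)@(5, 3): e=[6,2,12] → #
    (3,1)@(7, 3): e=[10,10,0] → ·  [on edge]
    (1,2)@(3, 5): e=[2,14,4] → #
    (2,2)@(5, 5): e=[6,22,-8] → ·
    (1,3)@(3, 7): e=[2,34,-16] → ·
  covered (2 px):
    · · · · · · ·
    · · # · · · ·
    · # · · · · ·
    · · · · · · ·

Final: [[1,0],[2,0],[3,0],[1,1],[2,1],[3,1],[4,1],[1,2]]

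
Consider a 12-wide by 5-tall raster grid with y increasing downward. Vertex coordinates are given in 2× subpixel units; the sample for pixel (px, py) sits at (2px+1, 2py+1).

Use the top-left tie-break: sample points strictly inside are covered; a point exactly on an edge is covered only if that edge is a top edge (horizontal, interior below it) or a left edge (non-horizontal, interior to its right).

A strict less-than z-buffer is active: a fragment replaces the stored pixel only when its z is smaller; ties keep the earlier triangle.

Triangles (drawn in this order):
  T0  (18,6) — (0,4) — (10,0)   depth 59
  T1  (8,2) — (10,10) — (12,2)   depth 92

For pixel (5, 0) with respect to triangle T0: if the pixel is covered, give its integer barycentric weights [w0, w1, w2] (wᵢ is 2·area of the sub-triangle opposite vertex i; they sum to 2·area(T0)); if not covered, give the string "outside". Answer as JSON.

T0:
  2·area = 92
  edge (18, 6)→(0, 4): d=(-18,-2) top-left  bias=+0
  edge (0, 4)→(10, 0): d=(10,-4) top-left  bias=+0
  edge (10, 0)→(18, 6): d=(8,6) right/bottom  bias=-1
    (4,0)@(9, 1): e=[72,6,14] → #
    (5,0)@(11, 1): e=[76,14,2] → #
    (6,0)@(13, 1): e=[80,22,-10] → ·
    (1,1)@(3, 3): e=[24,2,66] → #
    (2,1)@(5, 3): e=[28,10,54] → #
    (3,1)@(7, 3): e=[32,18,42] → #
    (6,1)@(13, 3): e=[44,42,6] → #
    (7,1)@(15, 3): e=[48,50,-6] → ·
    (1,2)@(3, 5): e=[-12,22,82] → ·
    (2,2)@(5, 5): e=[-8,30,70] → ·
    (3,2)@(7, 5): e=[-4,38,58] → ·
    (4,2)@(9, 5): e=[0,46,46] → #  [on edge]
  covered (12 px):
    · · · · # # · · · · · ·
    · # # # # # # · · · · ·
    · · · · # # # # · · · ·
    · · · · · · · · · · · ·
    · · · · · · · · · · · ·
T1:
  2·area = 32  (B↔C swapped to make it positive)
  edge (8, 2)→(12, 2): d=(4,0) top-left  bias=+0
  edge (12, 2)→(10, 10): d=(-2,8) right/bottom  bias=-1
  edge (10, 10)→(8, 2): d=(-2,-8) top-left  bias=+0
    (4,1)@(9, 3): e=[4,22,6] → #
    (5,1)@(11, 3): e=[4,6,22] → #
    (6,1)@(13, 3): e=[4,-10,38] → ·
    (4,2)@(9, 5): e=[12,18,2] → #
    (6,2)@(13, 5): e=[12,-14,34] → ·
    (4,3)@(9, 7): e=[20,14,-2] → ·
    (5,3)@(11, 7): e=[20,-2,14] → ·
  covered (4 px):
    · · · · · · · · · · · ·
    · · · · # # · · · · · ·
    · · · · # # · · · · · ·
    · · · · · · · · · · · ·
    · · · · · · · · · · · ·

Answer: [14,2,76]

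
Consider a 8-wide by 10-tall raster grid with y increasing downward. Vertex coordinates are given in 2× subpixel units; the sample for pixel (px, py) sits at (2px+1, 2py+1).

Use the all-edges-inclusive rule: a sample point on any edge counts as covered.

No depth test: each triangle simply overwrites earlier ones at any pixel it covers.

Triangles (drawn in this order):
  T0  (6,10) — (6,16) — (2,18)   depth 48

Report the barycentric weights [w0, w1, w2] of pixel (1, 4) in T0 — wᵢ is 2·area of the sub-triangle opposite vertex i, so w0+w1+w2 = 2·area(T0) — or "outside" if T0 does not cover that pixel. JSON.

T0:
  2·area = 24
  edge (6, 10)→(6, 16): d=(0,6) inclusive
  edge (6, 16)→(2, 18): d=(-4,2) inclusive
  edge (2, 18)→(6, 10): d=(4,-8) inclusive
    (2,6)@(5, 13): e=[6,14,4] → █
    (3,6)@(7, 13): e=[-6,10,20] → ·
    (2,7)@(5, 15): e=[6,6,12] → █
    (3,7)@(7, 15): e=[-6,2,28] → ·
    (1,8)@(3, 17): e=[18,2,4] → █
    (2,8)@(5, 17): e=[6,-2,20] → ·
    (1,9)@(3, 19): e=[18,-6,12] → ·
  covered (3 px):
    · · · · · · · ·
    · · · · · · · ·
    · · · · · · · ·
    · · · · · · · ·
    · · · · · · · ·
    · · · · · · · ·
    · · █ · · · · ·
    · · █ · · · · ·
    · █ · · · · · ·
    · · · · · · · ·

Final: "outside"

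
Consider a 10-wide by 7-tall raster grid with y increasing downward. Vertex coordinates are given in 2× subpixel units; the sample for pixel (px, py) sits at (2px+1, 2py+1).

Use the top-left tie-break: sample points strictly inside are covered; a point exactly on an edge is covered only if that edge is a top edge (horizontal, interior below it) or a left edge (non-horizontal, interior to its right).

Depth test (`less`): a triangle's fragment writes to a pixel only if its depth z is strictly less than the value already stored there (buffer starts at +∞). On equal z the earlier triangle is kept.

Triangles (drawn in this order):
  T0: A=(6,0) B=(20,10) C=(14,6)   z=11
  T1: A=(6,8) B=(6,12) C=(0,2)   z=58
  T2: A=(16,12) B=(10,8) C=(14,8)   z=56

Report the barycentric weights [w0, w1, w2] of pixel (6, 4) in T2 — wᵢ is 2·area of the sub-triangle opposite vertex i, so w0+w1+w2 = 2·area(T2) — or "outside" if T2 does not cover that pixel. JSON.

T0:
  2·area = 4
  edge (6, 0)→(20, 10): d=(14,10) right/bottom  bias=-1
  edge (20, 10)→(14, 6): d=(-6,-4) top-left  bias=+0
  edge (14, 6)→(6, 0): d=(-8,-6) top-left  bias=+0
    (6,2)@(13, 5): e=[0,2,2] → ·  [on edge]
  covered (0 px):
    · · · · · · · · · ·
    · · · · · · · · · ·
    · · · · · · · · · ·
    · · · · · · · · · ·
    · · · · · · · · · ·
    · · · · · · · · · ·
    · · · · · · · · · ·
T1:
  2·area = 24
  edge (6, 8)→(6, 12): d=(0,4) right/bottom  bias=-1
  edge (6, 12)→(0, 2): d=(-6,-10) top-left  bias=+0
  edge (0, 2)→(6, 8): d=(6,6) right/bottom  bias=-1
    (0,1)@(1, 3): e=[20,4,0] → ·  [on edge]
    (1,2)@(3, 5): e=[12,12,0] → ·  [on edge]
    (1,3)@(3, 7): e=[12,0,12] → █  [on edge]
    (2,3)@(5, 7): e=[4,20,0] → ·  [on edge]
    (1,4)@(3, 9): e=[12,-12,24] → ·
    (2,4)@(5, 9): e=[4,8,12] → █
    (3,4)@(7, 9): e=[-4,28,0] → ·  [on edge]
    (2,5)@(5, 11): e=[4,-4,24] → ·
    (4,5)@(9, 11): e=[-12,36,0] → ·  [on edge]
    (5,6)@(11, 13): e=[-20,44,0] → ·  [on edge]
  covered (2 px):
    · · · · · · · · · ·
    · · · · · · · · · ·
    · · · · · · · · · ·
    · █ · · · · · · · ·
    · · █ · · · · · · ·
    · · · · · · · · · ·
    · · · · · · · · · ·
T2:
  2·area = 16
  edge (16, 12)→(10, 8): d=(-6,-4) top-left  bias=+0
  edge (10, 8)→(14, 8): d=(4,0) top-left  bias=+0
  edge (14, 8)→(16, 12): d=(2,4) right/bottom  bias=-1
    (6,4)@(13, 9): e=[6,4,6] → █
    (7,4)@(15, 9): e=[14,4,-2] → ·
    (6,5)@(13, 11): e=[-6,12,10] → ·
    (7,5)@(15, 11): e=[2,12,2] → █
    (8,5)@(17, 11): e=[10,12,-6] → ·
    (7,6)@(15, 13): e=[-10,20,6] → ·
  covered (2 px):
    · · · · · · · · · ·
    · · · · · · · · · ·
    · · · · · · · · · ·
    · · · · · · · · · ·
    · · · · · · █ · · ·
    · · · · · · · █ · ·
    · · · · · · · · · ·

Answer: [4,6,6]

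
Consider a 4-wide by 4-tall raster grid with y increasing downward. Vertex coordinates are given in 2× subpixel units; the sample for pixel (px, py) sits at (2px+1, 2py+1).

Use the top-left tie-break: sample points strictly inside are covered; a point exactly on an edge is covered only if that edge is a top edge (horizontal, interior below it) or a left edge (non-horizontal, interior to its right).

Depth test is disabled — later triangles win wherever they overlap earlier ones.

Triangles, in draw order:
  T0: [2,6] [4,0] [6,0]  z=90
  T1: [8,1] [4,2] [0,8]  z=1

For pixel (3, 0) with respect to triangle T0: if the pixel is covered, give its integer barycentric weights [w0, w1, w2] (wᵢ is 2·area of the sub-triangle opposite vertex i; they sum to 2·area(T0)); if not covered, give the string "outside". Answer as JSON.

T0:
  2·area = 12
  edge (2, 6)→(4, 0): d=(2,-6) top-left  bias=+0
  edge (4, 0)→(6, 0): d=(2,0) top-left  bias=+0
  edge (6, 0)→(2, 6): d=(-4,6) right/bottom  bias=-1
    (2,0)@(5, 1): e=[8,2,2] → #
    (3,0)@(7, 1): e=[20,2,-10] → ·
    (1,1)@(3, 3): e=[0,6,6] → #  [on edge]
    (2,1)@(5, 3): e=[12,6,-6] → ·
    (1,2)@(3, 5): e=[4,10,-2] → ·
  covered (2 px):
    · · # ·
    · # · ·
    · · · ·
    · · · ·
T1:
  2·area = 20  (B↔C swapped to make it positive)
  edge (8, 1)→(0, 8): d=(-8,7) right/bottom  bias=-1
  edge (0, 8)→(4, 2): d=(4,-6) top-left  bias=+0
  edge (4, 2)→(8, 1): d=(4,-1) top-left  bias=+0
    (2,1)@(5, 3): e=[5,10,5] → #
    (3,1)@(7, 3): e=[-9,22,7] → ·
    (1,2)@(3, 5): e=[3,6,11] → #
    (2,2)@(5, 5): e=[-11,18,13] → ·
    (0,3)@(1, 7): e=[1,2,17] → #
    (1,3)@(3, 7): e=[-13,14,19] → ·
  covered (3 px):
    · · · ·
    · · # ·
    · # · ·
    # · · ·

Result: "outside"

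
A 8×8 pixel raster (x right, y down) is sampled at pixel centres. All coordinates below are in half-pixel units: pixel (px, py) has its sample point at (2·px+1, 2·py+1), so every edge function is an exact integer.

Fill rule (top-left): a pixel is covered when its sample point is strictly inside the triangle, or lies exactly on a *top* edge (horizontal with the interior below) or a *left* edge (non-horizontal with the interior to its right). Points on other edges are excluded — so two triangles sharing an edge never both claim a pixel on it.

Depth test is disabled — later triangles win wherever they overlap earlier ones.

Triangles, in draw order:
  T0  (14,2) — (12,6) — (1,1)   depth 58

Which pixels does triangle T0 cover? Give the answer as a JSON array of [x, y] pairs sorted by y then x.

T0:
  2·area = 54
  edge (14, 2)→(12, 6): d=(-2,4) right/bottom  bias=-1
  edge (12, 6)→(1, 1): d=(-11,-5) top-left  bias=+0
  edge (1, 1)→(14, 2): d=(13,1) right/bottom  bias=-1
    (0,0)@(1, 1): e=[54,0,0] → ·  [on edge]
    (3,1)@(7, 3): e=[26,8,20] → #
    (4,1)@(9, 3): e=[18,18,18] → #
    (5,1)@(11, 3): e=[10,28,16] → #
    (6,1)@(13, 3): e=[2,38,14] → #
    (7,1)@(15, 3): e=[-6,48,12] → ·
    (3,2)@(7, 5): e=[22,-14,46] → ·
    (4,2)@(9, 5): e=[14,-4,44] → ·
    (5,2)@(11, 5): e=[6,6,42] → #
    (6,2)@(13, 5): e=[-2,16,40] → ·
    (5,3)@(11, 7): e=[2,-16,68] → ·
  covered (5 px):
    · · · · · · · ·
    · · · # # # # ·
    · · · · · # · ·
    · · · · · · · ·
    · · · · · · · ·
    · · · · · · · ·
    · · · · · · · ·
    · · · · · · · ·

Answer: [[3,1],[4,1],[5,1],[6,1],[5,2]]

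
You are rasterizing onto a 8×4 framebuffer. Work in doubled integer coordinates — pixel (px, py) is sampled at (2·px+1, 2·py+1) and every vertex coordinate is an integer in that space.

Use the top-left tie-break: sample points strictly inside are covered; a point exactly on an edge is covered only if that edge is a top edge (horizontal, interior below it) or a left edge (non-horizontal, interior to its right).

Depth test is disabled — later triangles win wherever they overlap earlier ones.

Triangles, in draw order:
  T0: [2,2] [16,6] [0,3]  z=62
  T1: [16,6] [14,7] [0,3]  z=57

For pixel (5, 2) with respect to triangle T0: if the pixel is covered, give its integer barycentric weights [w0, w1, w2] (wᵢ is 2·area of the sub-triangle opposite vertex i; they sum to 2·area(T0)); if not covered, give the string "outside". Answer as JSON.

T0:
  2·area = 22
  edge (2, 2)→(16, 6): d=(14,4) right/bottom  bias=-1
  edge (16, 6)→(0, 3): d=(-16,-3) top-left  bias=+0
  edge (0, 3)→(2, 2): d=(2,-1) top-left  bias=+0
    (0,1)@(1, 3): e=[18,3,1] → █
    (1,1)@(3, 3): e=[10,9,3] → █
    (2,1)@(5, 3): e=[2,15,5] → █
    (3,1)@(7, 3): e=[-6,21,7] → ·
    (0,2)@(1, 5): e=[46,-29,5] → ·
    (1,2)@(3, 5): e=[38,-23,7] → ·
    (2,2)@(5, 5): e=[30,-17,9] → ·
    (5,2)@(11, 5): e=[6,1,15] → █
    (6,2)@(13, 5): e=[-2,7,17] → ·
    (5,3)@(11, 7): e=[34,-31,19] → ·
  covered (4 px):
    · · · · · · · ·
    █ █ █ · · · · ·
    · · · · · █ · ·
    · · · · · · · ·
T1:
  2·area = 22
  edge (16, 6)→(14, 7): d=(-2,1) right/bottom  bias=-1
  edge (14, 7)→(0, 3): d=(-14,-4) top-left  bias=+0
  edge (0, 3)→(16, 6): d=(16,3) right/bottom  bias=-1
    (3,2)@(7, 5): e=[11,0,11] → █  [on edge]
    (4,2)@(9, 5): e=[9,8,5] → █
    (5,2)@(11, 5): e=[7,16,-1] → ·
    (3,3)@(7, 7): e=[7,-28,43] → ·
    (4,3)@(9, 7): e=[5,-20,37] → ·
  covered (2 px):
    · · · · · · · ·
    · · · · · · · ·
    · · · █ █ · · ·
    · · · · · · · ·

Final: [1,15,6]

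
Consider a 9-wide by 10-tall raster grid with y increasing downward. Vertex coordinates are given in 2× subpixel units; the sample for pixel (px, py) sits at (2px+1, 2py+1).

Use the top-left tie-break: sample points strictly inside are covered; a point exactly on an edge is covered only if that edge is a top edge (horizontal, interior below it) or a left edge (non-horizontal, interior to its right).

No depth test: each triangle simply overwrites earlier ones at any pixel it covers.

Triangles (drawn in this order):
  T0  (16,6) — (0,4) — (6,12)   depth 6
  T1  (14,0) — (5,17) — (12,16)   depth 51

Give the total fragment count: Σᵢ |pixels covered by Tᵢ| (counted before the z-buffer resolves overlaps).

T0:
  2·area = 116  (B↔C swapped to make it positive)
  edge (16, 6)→(6, 12): d=(-10,6) right/bottom  bias=-1
  edge (6, 12)→(0, 4): d=(-6,-8) top-left  bias=+0
  edge (0, 4)→(16, 6): d=(16,2) right/bottom  bias=-1
    (0,2)@(1, 5): e=[100,2,14] → X
    (1,2)@(3, 5): e=[88,18,10] → X
    (2,2)@(5, 5): e=[76,34,6] → X
    (3,2)@(7, 5): e=[64,50,2] → X
    (4,2)@(9, 5): e=[52,66,-2] → .
    (0,3)@(1, 7): e=[80,-10,46] → .
    (1,3)@(3, 7): e=[68,6,42] → X
    (4,3)@(9, 7): e=[32,54,30] → X
    (5,3)@(11, 7): e=[20,70,26] → X
    (6,3)@(13, 7): e=[8,86,22] → X
    (7,3)@(15, 7): e=[-4,102,18] → .
    (1,4)@(3, 9): e=[48,-6,74] → .
    (5,4)@(11, 9): e=[0,58,58] → .  [on edge]
    (0,7)@(1, 15): e=[0,-58,174] → .  [on edge]
  covered (14 px):
    . . . . . . . . .
    . . . . . . . . .
    X X X X . . . . .
    . X X X X X X . .
    . . X X X . . . .
    . . . X . . . . .
    . . . . . . . . .
    . . . . . . . . .
    . . . . . . . . .
    . . . . . . . . .
T1:
  2·area = 110  (B↔C swapped to make it positive)
  edge (14, 0)→(12, 16): d=(-2,16) right/bottom  bias=-1
  edge (12, 16)→(5, 17): d=(-7,1) right/bottom  bias=-1
  edge (5, 17)→(14, 0): d=(9,-17) top-left  bias=+0
    (6,1)@(13, 3): e=[10,90,10] → X
    (7,1)@(15, 3): e=[-22,88,44] → .
    (6,2)@(13, 5): e=[6,76,28] → X
    (7,2)@(15, 5): e=[-26,74,62] → .
    (5,3)@(11, 7): e=[34,64,12] → X
    (7,3)@(15, 7): e=[-30,60,80] → .
    (5,4)@(11, 9): e=[30,50,30] → X
    (6,4)@(13, 9): e=[-2,48,64] → .
    (4,5)@(9, 11): e=[58,38,14] → X
    (6,5)@(13, 11): e=[-6,34,82] → .
    (4,6)@(9, 13): e=[54,24,32] → X
    (6,6)@(13, 13): e=[-10,20,100] → .
    (2,8)@(5, 17): e=[110,0,0] → .  [on edge]
  covered (12 px):
    . . . . . . . . .
    . . . . . . X . .
    . . . . . . X . .
    . . . . . X X . .
    . . . . . X . . .
    . . . . X X . . .
    . . . . X X . . .
    . . . X X X . . .
    . . . . . . . . .
    . . . . . . . . .

Final: 26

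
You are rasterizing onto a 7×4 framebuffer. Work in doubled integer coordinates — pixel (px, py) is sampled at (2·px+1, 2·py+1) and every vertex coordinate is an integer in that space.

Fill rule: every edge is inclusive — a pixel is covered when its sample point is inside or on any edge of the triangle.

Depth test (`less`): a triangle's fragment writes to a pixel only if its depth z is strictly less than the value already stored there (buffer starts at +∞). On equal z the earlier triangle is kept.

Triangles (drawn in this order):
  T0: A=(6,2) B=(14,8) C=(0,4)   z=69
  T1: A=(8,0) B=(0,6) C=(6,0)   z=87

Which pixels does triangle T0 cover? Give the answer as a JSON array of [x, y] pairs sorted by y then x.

T0:
  2·area = 52
  edge (6, 2)→(14, 8): d=(8,6) inclusive
  edge (14, 8)→(0, 4): d=(-14,-4) inclusive
  edge (0, 4)→(6, 2): d=(6,-2) inclusive
    (4,0)@(9, 1): e=[-26,78,0] → .  [on edge]
    (1,1)@(3, 3): e=[26,26,0] → X  [on edge]
    (2,1)@(5, 3): e=[14,34,4] → X
    (3,1)@(7, 3): e=[2,42,8] → X
    (4,1)@(9, 3): e=[-10,50,12] → .
    (1,2)@(3, 5): e=[42,-2,12] → .
    (2,2)@(5, 5): e=[30,6,16] → X
    (4,2)@(9, 5): e=[6,22,24] → X
    (5,2)@(11, 5): e=[-6,30,28] → .
    (2,3)@(5, 7): e=[46,-22,28] → .
    (3,3)@(7, 7): e=[34,-14,32] → .
    (4,3)@(9, 7): e=[22,-6,36] → .
  covered (7 px):
    . . . . . . .
    . X X X . . .
    . . X X X . .
    . . . . . X .
T1:
  2·area = 12
  edge (8, 0)→(0, 6): d=(-8,6) inclusive
  edge (0, 6)→(6, 0): d=(6,-6) inclusive
  edge (6, 0)→(8, 0): d=(2,0) inclusive
    (2,0)@(5, 1): e=[10,0,2] → X  [on edge]
    (3,0)@(7, 1): e=[-2,12,2] → .
    (1,1)@(3, 3): e=[6,0,6] → X  [on edge]
    (2,1)@(5, 3): e=[-6,12,6] → .
    (0,2)@(1, 5): e=[2,0,10] → X  [on edge]
    (1,2)@(3, 5): e=[-10,12,10] → .
    (0,3)@(1, 7): e=[-14,12,14] → .
  covered (3 px):
    . . X . . . .
    . X . . . . .
    X . . . . . .
    . . . . . . .

Result: [[1,1],[2,1],[3,1],[2,2],[3,2],[4,2],[5,3]]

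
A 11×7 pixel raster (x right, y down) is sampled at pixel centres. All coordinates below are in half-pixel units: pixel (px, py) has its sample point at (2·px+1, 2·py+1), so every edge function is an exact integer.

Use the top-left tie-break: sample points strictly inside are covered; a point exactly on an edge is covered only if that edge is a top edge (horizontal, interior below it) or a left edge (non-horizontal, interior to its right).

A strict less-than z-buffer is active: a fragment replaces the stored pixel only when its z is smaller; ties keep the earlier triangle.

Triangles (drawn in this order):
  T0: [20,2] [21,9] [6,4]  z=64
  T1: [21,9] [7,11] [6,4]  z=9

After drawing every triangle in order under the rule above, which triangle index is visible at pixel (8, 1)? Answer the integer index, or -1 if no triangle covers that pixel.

T0:
  2·area = 100
  edge (20, 2)→(21, 9): d=(1,7) right/bottom  bias=-1
  edge (21, 9)→(6, 4): d=(-15,-5) top-left  bias=+0
  edge (6, 4)→(20, 2): d=(14,-2) top-left  bias=+0
    (1,1)@(3, 3): e=[120,0,-20] → .  [on edge]
    (6,1)@(13, 3): e=[50,50,0] → X  [on edge]
    (7,1)@(15, 3): e=[36,60,4] → X
    (8,1)@(17, 3): e=[22,70,8] → X
    (9,1)@(19, 3): e=[8,80,12] → X
    (10,1)@(21, 3): e=[-6,90,16] → .
    (4,2)@(9, 5): e=[80,0,20] → X  [on edge]
    (5,2)@(11, 5): e=[66,10,24] → X
    (10,2)@(21, 5): e=[-4,60,44] → .
    (4,3)@(9, 7): e=[82,-30,48] → .
    (5,3)@(11, 7): e=[68,-20,52] → .
    (6,3)@(13, 7): e=[54,-10,56] → .
    (7,3)@(15, 7): e=[40,0,60] → X  [on edge]
    (10,4)@(21, 9): e=[0,0,100] → .  [on edge]
  covered (13 px):
    . . . . . . . . . . .
    . . . . . . X X X X .
    . . . . X X X X X X .
    . . . . . . . X X X .
    . . . . . . . . . . .
    . . . . . . . . . . .
    . . . . . . . . . . .
T1:
  2·area = 100
  edge (21, 9)→(7, 11): d=(-14,2) right/bottom  bias=-1
  edge (7, 11)→(6, 4): d=(-1,-7) top-left  bias=+0
  edge (6, 4)→(21, 9): d=(15,5) right/bottom  bias=-1
    (1,1)@(3, 3): e=[120,-20,0] → .  [on edge]
    (3,2)@(7, 5): e=[84,6,10] → X
    (4,2)@(9, 5): e=[80,20,0] → .  [on edge]
    (3,3)@(7, 7): e=[56,4,40] → X
    (4,3)@(9, 7): e=[52,18,30] → X
    (5,3)@(11, 7): e=[48,32,20] → X
    (6,3)@(13, 7): e=[44,46,10] → X
    (7,3)@(15, 7): e=[40,60,0] → .  [on edge]
    (3,4)@(7, 9): e=[28,2,70] → X
    (7,4)@(15, 9): e=[12,58,30] → X
    (8,4)@(17, 9): e=[8,72,20] → X
    (9,4)@(19, 9): e=[4,86,10] → X
    (10,4)@(21, 9): e=[0,100,0] → .  [on edge]
    (3,5)@(7, 11): e=[0,0,100] → .  [on edge]
  covered (12 px):
    . . . . . . . . . . .
    . . . . . . . . . . .
    . . . X . . . . . . .
    . . . X X X X . . . .
    . . . X X X X X X X .
    . . . . . . . . . . .
    . . . . . . . . . . .

Z-buffer (winner per pixel, '.' = empty):
  . . . . . . . . . . .
  . . . . . . 0 0 0 0 .
  . . . 1 0 0 0 0 0 0 .
  . . . 1 1 1 1 0 0 0 .
  . . . 1 1 1 1 1 1 1 .
  . . . . . . . . . . .
  . . . . . . . . . . .

Answer: 0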